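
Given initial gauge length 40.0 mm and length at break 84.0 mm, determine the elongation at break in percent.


Elongation = (Lf - L0) / L0 * 100
= (84.0 - 40.0) / 40.0 * 100
= 44.0 / 40.0 * 100
= 110.0%

110.0%


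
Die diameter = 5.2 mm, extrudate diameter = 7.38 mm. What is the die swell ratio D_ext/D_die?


Die swell ratio = D_extrudate / D_die
= 7.38 / 5.2
= 1.419

Die swell = 1.419


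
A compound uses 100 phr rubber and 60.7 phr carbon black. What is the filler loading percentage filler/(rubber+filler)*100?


Filler % = filler / (rubber + filler) * 100
= 60.7 / (100 + 60.7) * 100
= 60.7 / 160.7 * 100
= 37.77%

37.77%


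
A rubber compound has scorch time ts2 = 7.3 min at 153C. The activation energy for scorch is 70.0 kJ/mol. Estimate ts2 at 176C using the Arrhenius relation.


Convert temperatures: T1 = 153 + 273.15 = 426.15 K, T2 = 176 + 273.15 = 449.15 K
ts2_new = 7.3 * exp(70000 / 8.314 * (1/449.15 - 1/426.15))
1/T2 - 1/T1 = -1.2016e-04
ts2_new = 2.65 min

2.65 min


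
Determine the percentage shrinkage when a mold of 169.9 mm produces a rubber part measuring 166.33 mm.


Shrinkage = (mold - part) / mold * 100
= (169.9 - 166.33) / 169.9 * 100
= 3.57 / 169.9 * 100
= 2.1%

2.1%


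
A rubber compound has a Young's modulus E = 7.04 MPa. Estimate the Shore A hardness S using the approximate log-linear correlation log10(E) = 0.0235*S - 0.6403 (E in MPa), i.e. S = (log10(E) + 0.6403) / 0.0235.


log10(E) = 0.0235*S - 0.6403  =>  S = (log10(E) + 0.6403) / 0.0235
log10(7.04) = 0.847573
S = (0.847573 + 0.6403) / 0.0235 = 1.487873 / 0.0235
S = 63.3

Shore A = 63.3


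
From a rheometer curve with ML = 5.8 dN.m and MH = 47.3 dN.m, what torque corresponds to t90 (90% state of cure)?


M90 = ML + 0.9 * (MH - ML)
M90 = 5.8 + 0.9 * (47.3 - 5.8)
M90 = 5.8 + 0.9 * 41.5
M90 = 43.15 dN.m

43.15 dN.m


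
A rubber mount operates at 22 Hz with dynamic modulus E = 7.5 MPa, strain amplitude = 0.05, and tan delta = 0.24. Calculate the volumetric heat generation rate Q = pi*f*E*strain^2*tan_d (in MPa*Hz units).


Q = pi * f * E * strain^2 * tan_d
= pi * 22 * 7.5 * 0.05^2 * 0.24
= pi * 22 * 7.5 * 0.0025 * 0.24
= 0.3110

Q = 0.3110


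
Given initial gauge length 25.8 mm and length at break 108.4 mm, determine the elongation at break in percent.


Elongation = (Lf - L0) / L0 * 100
= (108.4 - 25.8) / 25.8 * 100
= 82.6 / 25.8 * 100
= 320.2%

320.2%


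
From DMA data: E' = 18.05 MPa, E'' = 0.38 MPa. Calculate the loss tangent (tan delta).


tan delta = E'' / E'
= 0.38 / 18.05
= 0.0211

tan delta = 0.0211


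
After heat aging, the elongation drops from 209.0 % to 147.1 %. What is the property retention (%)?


Retention = aged / original * 100
= 147.1 / 209.0 * 100
= 70.4%

70.4%


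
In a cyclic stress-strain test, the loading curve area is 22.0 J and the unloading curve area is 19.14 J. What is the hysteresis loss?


Hysteresis loss = loading - unloading
= 22.0 - 19.14
= 2.86 J

2.86 J


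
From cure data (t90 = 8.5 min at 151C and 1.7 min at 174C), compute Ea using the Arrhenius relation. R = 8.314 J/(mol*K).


T1 = 424.15 K, T2 = 447.15 K
1/T1 - 1/T2 = 1.2127e-04
ln(t1/t2) = ln(8.5/1.7) = 1.6094
Ea = 8.314 * 1.6094 / 1.2127e-04 = 110339.0189 J/mol
Ea = 110.34 kJ/mol

110.34 kJ/mol


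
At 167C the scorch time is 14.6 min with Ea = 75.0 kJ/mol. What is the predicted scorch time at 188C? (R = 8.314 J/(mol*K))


Convert temperatures: T1 = 167 + 273.15 = 440.15 K, T2 = 188 + 273.15 = 461.15 K
ts2_new = 14.6 * exp(75000 / 8.314 * (1/461.15 - 1/440.15))
1/T2 - 1/T1 = -1.0346e-04
ts2_new = 5.74 min

5.74 min


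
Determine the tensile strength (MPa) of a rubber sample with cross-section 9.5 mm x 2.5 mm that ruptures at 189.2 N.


Area = width * thickness = 9.5 * 2.5 = 23.75 mm^2
TS = force / area = 189.2 / 23.75 = 7.97 MPa

7.97 MPa


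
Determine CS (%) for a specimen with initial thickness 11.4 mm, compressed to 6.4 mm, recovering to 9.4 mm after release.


CS = (t0 - recovered) / (t0 - ts) * 100
= (11.4 - 9.4) / (11.4 - 6.4) * 100
= 2.0 / 5.0 * 100
= 40.0%

40.0%


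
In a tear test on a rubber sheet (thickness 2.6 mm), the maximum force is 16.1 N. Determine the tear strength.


Tear strength = force / thickness
= 16.1 / 2.6
= 6.19 N/mm

6.19 N/mm


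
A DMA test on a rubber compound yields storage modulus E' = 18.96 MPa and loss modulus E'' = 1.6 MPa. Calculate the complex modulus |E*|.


|E*| = sqrt(E'^2 + E''^2)
= sqrt(18.96^2 + 1.6^2)
= sqrt(359.4816 + 2.5600)
= 19.027 MPa

19.027 MPa


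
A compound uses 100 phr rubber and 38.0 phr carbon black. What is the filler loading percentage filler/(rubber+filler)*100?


Filler % = filler / (rubber + filler) * 100
= 38.0 / (100 + 38.0) * 100
= 38.0 / 138.0 * 100
= 27.54%

27.54%


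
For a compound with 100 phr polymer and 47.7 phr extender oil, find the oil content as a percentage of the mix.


Oil % = oil / (100 + oil) * 100
= 47.7 / (100 + 47.7) * 100
= 47.7 / 147.7 * 100
= 32.3%

32.3%


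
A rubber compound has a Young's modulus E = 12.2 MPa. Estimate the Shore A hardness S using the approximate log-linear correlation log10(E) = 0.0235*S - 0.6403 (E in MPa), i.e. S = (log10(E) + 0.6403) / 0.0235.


log10(E) = 0.0235*S - 0.6403  =>  S = (log10(E) + 0.6403) / 0.0235
log10(12.2) = 1.086360
S = (1.086360 + 0.6403) / 0.0235 = 1.726660 / 0.0235
S = 73.5

Shore A = 73.5


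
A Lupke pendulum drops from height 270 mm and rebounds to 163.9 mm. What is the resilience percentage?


Resilience = h_rebound / h_drop * 100
= 163.9 / 270 * 100
= 60.7%

60.7%


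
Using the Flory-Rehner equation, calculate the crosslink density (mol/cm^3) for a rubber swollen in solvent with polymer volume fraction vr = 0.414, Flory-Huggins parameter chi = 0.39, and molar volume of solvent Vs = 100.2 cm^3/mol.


ln(1 - vr) = ln(1 - 0.414) = -0.5344
Numerator = -((-0.5344) + 0.414 + 0.39 * 0.414^2) = 0.0536
Denominator = 100.2 * (0.414^(1/3) - 0.414/2) = 53.9381
nu = 0.0536 / 53.9381 = 9.9357e-04 mol/cm^3

9.9357e-04 mol/cm^3


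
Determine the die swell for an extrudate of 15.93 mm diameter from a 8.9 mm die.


Die swell ratio = D_extrudate / D_die
= 15.93 / 8.9
= 1.79

Die swell = 1.79


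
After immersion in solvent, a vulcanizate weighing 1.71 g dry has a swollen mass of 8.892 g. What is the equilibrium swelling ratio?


Q = W_swollen / W_dry
Q = 8.892 / 1.71
Q = 5.2

Q = 5.2


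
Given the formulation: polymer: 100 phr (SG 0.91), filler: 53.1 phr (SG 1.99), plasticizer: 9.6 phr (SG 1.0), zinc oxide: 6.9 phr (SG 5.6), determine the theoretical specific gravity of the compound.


Sum of weights = 169.6
Volume contributions:
  polymer: 100/0.91 = 109.8901
  filler: 53.1/1.99 = 26.6834
  plasticizer: 9.6/1.0 = 9.6000
  zinc oxide: 6.9/5.6 = 1.2321
Sum of volumes = 147.4057
SG = 169.6 / 147.4057 = 1.151

SG = 1.151


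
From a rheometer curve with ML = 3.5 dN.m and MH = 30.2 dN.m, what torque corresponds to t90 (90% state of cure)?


M90 = ML + 0.9 * (MH - ML)
M90 = 3.5 + 0.9 * (30.2 - 3.5)
M90 = 3.5 + 0.9 * 26.7
M90 = 27.53 dN.m

27.53 dN.m


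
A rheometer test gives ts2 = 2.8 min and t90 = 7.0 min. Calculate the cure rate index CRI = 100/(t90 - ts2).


CRI = 100 / (t90 - ts2)
= 100 / (7.0 - 2.8)
= 100 / 4.2
= 23.81 min^-1

23.81 min^-1


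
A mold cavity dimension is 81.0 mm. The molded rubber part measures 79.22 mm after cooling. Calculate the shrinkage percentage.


Shrinkage = (mold - part) / mold * 100
= (81.0 - 79.22) / 81.0 * 100
= 1.78 / 81.0 * 100
= 2.2%

2.2%


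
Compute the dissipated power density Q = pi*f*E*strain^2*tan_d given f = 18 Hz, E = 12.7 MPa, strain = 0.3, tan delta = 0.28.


Q = pi * f * E * strain^2 * tan_d
= pi * 18 * 12.7 * 0.3^2 * 0.28
= pi * 18 * 12.7 * 0.0900 * 0.28
= 18.0978

Q = 18.0978


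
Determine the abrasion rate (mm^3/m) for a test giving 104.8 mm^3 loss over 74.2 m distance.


Rate = volume_loss / distance
= 104.8 / 74.2
= 1.412 mm^3/m

1.412 mm^3/m


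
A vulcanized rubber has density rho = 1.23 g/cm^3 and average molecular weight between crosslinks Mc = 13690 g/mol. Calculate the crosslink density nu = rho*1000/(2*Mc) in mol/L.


nu = rho * 1000 / (2 * Mc)
nu = 1.23 * 1000 / (2 * 13690)
nu = 1230.0 / 27380
nu = 0.0449 mol/L

0.0449 mol/L


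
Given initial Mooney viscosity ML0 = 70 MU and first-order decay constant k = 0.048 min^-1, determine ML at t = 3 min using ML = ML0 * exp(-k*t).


ML = ML0 * exp(-k * t)
ML = 70 * exp(-0.048 * 3)
ML = 70 * 0.8659
ML = 60.61 MU

60.61 MU


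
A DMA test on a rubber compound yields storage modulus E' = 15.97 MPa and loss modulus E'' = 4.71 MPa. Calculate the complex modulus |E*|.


|E*| = sqrt(E'^2 + E''^2)
= sqrt(15.97^2 + 4.71^2)
= sqrt(255.0409 + 22.1841)
= 16.65 MPa

16.65 MPa


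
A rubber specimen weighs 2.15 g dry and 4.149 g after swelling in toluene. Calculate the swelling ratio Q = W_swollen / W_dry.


Q = W_swollen / W_dry
Q = 4.149 / 2.15
Q = 1.93

Q = 1.93


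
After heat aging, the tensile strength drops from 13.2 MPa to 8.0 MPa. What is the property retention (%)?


Retention = aged / original * 100
= 8.0 / 13.2 * 100
= 60.6%

60.6%


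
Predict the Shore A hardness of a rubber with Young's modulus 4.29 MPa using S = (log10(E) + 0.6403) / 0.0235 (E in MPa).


log10(E) = 0.0235*S - 0.6403  =>  S = (log10(E) + 0.6403) / 0.0235
log10(4.29) = 0.632457
S = (0.632457 + 0.6403) / 0.0235 = 1.272757 / 0.0235
S = 54.2

Shore A = 54.2


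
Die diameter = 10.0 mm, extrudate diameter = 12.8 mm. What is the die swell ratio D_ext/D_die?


Die swell ratio = D_extrudate / D_die
= 12.8 / 10.0
= 1.28

Die swell = 1.28


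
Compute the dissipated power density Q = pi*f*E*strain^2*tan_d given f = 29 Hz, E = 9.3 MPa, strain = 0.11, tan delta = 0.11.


Q = pi * f * E * strain^2 * tan_d
= pi * 29 * 9.3 * 0.11^2 * 0.11
= pi * 29 * 9.3 * 0.0121 * 0.11
= 1.1277

Q = 1.1277


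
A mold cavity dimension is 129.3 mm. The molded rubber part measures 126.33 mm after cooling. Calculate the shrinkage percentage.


Shrinkage = (mold - part) / mold * 100
= (129.3 - 126.33) / 129.3 * 100
= 2.97 / 129.3 * 100
= 2.3%

2.3%


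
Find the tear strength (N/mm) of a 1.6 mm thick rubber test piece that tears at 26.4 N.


Tear strength = force / thickness
= 26.4 / 1.6
= 16.5 N/mm

16.5 N/mm


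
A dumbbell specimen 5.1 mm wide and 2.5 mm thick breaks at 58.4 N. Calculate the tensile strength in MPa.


Area = width * thickness = 5.1 * 2.5 = 12.75 mm^2
TS = force / area = 58.4 / 12.75 = 4.58 MPa

4.58 MPa


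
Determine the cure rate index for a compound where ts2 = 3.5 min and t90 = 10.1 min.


CRI = 100 / (t90 - ts2)
= 100 / (10.1 - 3.5)
= 100 / 6.6
= 15.15 min^-1

15.15 min^-1


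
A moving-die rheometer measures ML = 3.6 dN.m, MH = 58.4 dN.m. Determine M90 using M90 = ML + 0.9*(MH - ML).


M90 = ML + 0.9 * (MH - ML)
M90 = 3.6 + 0.9 * (58.4 - 3.6)
M90 = 3.6 + 0.9 * 54.8
M90 = 52.92 dN.m

52.92 dN.m


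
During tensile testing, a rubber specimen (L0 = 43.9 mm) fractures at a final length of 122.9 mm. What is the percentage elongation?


Elongation = (Lf - L0) / L0 * 100
= (122.9 - 43.9) / 43.9 * 100
= 79.0 / 43.9 * 100
= 180.0%

180.0%


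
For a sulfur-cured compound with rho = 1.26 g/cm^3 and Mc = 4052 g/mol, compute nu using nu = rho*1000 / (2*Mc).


nu = rho * 1000 / (2 * Mc)
nu = 1.26 * 1000 / (2 * 4052)
nu = 1260.0 / 8104
nu = 0.1555 mol/L

0.1555 mol/L


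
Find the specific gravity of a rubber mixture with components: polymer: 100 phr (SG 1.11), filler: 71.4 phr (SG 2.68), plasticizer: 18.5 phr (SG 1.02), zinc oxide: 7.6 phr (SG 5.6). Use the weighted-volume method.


Sum of weights = 197.5
Volume contributions:
  polymer: 100/1.11 = 90.0901
  filler: 71.4/2.68 = 26.6418
  plasticizer: 18.5/1.02 = 18.1373
  zinc oxide: 7.6/5.6 = 1.3571
Sum of volumes = 136.2263
SG = 197.5 / 136.2263 = 1.45

SG = 1.45


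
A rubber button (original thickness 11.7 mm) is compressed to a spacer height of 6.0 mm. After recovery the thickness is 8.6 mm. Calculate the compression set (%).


CS = (t0 - recovered) / (t0 - ts) * 100
= (11.7 - 8.6) / (11.7 - 6.0) * 100
= 3.1 / 5.7 * 100
= 54.4%

54.4%


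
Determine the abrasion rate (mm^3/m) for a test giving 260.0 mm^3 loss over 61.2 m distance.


Rate = volume_loss / distance
= 260.0 / 61.2
= 4.248 mm^3/m

4.248 mm^3/m


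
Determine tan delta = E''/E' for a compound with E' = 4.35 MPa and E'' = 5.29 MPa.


tan delta = E'' / E'
= 5.29 / 4.35
= 1.2161

tan delta = 1.2161


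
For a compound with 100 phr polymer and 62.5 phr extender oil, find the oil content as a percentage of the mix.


Oil % = oil / (100 + oil) * 100
= 62.5 / (100 + 62.5) * 100
= 62.5 / 162.5 * 100
= 38.46%

38.46%


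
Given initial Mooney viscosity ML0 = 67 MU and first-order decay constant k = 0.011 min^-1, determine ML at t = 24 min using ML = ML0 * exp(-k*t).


ML = ML0 * exp(-k * t)
ML = 67 * exp(-0.011 * 24)
ML = 67 * 0.7680
ML = 51.45 MU

51.45 MU


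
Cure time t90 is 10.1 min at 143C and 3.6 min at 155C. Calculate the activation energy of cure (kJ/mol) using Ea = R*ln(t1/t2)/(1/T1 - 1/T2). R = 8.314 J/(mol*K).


T1 = 416.15 K, T2 = 428.15 K
1/T1 - 1/T2 = 6.7350e-05
ln(t1/t2) = ln(10.1/3.6) = 1.0316
Ea = 8.314 * 1.0316 / 6.7350e-05 = 127346.3845 J/mol
Ea = 127.35 kJ/mol

127.35 kJ/mol


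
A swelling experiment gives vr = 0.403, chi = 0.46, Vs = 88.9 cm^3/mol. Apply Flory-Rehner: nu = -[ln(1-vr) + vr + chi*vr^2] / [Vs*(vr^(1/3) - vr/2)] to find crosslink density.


ln(1 - vr) = ln(1 - 0.403) = -0.5158
Numerator = -((-0.5158) + 0.403 + 0.46 * 0.403^2) = 0.0381
Denominator = 88.9 * (0.403^(1/3) - 0.403/2) = 47.7521
nu = 0.0381 / 47.7521 = 7.9850e-04 mol/cm^3

7.9850e-04 mol/cm^3


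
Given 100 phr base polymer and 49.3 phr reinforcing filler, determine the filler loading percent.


Filler % = filler / (rubber + filler) * 100
= 49.3 / (100 + 49.3) * 100
= 49.3 / 149.3 * 100
= 33.02%

33.02%


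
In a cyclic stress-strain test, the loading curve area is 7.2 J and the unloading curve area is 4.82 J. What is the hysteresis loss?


Hysteresis loss = loading - unloading
= 7.2 - 4.82
= 2.38 J

2.38 J


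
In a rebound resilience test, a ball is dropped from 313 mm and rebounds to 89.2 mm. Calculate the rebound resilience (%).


Resilience = h_rebound / h_drop * 100
= 89.2 / 313 * 100
= 28.5%

28.5%


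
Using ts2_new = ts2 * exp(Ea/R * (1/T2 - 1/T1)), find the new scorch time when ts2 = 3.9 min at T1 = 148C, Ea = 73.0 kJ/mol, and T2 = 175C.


Convert temperatures: T1 = 148 + 273.15 = 421.15 K, T2 = 175 + 273.15 = 448.15 K
ts2_new = 3.9 * exp(73000 / 8.314 * (1/448.15 - 1/421.15))
1/T2 - 1/T1 = -1.4306e-04
ts2_new = 1.11 min

1.11 min


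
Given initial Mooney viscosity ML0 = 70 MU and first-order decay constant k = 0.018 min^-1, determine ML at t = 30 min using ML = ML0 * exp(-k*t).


ML = ML0 * exp(-k * t)
ML = 70 * exp(-0.018 * 30)
ML = 70 * 0.5827
ML = 40.79 MU

40.79 MU


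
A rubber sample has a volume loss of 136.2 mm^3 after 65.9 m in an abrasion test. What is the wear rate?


Rate = volume_loss / distance
= 136.2 / 65.9
= 2.067 mm^3/m

2.067 mm^3/m


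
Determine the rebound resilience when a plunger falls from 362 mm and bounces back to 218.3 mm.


Resilience = h_rebound / h_drop * 100
= 218.3 / 362 * 100
= 60.3%

60.3%


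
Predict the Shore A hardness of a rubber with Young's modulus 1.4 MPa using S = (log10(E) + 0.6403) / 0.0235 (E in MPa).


log10(E) = 0.0235*S - 0.6403  =>  S = (log10(E) + 0.6403) / 0.0235
log10(1.4) = 0.146128
S = (0.146128 + 0.6403) / 0.0235 = 0.786428 / 0.0235
S = 33.5

Shore A = 33.5


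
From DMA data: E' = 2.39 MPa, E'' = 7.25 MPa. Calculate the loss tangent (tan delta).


tan delta = E'' / E'
= 7.25 / 2.39
= 3.0335

tan delta = 3.0335


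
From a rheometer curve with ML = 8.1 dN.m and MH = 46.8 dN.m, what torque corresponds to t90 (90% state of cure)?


M90 = ML + 0.9 * (MH - ML)
M90 = 8.1 + 0.9 * (46.8 - 8.1)
M90 = 8.1 + 0.9 * 38.7
M90 = 42.93 dN.m

42.93 dN.m


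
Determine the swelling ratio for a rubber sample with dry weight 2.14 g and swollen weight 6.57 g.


Q = W_swollen / W_dry
Q = 6.57 / 2.14
Q = 3.07

Q = 3.07


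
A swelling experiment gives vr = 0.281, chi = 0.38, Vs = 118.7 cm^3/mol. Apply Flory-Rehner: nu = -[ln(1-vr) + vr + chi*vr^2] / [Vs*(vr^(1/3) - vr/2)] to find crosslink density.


ln(1 - vr) = ln(1 - 0.281) = -0.3299
Numerator = -((-0.3299) + 0.281 + 0.38 * 0.281^2) = 0.0189
Denominator = 118.7 * (0.281^(1/3) - 0.281/2) = 61.0701
nu = 0.0189 / 61.0701 = 3.0930e-04 mol/cm^3

3.0930e-04 mol/cm^3


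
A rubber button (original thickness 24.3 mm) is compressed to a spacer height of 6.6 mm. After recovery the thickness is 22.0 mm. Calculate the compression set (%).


CS = (t0 - recovered) / (t0 - ts) * 100
= (24.3 - 22.0) / (24.3 - 6.6) * 100
= 2.3 / 17.7 * 100
= 13.0%

13.0%


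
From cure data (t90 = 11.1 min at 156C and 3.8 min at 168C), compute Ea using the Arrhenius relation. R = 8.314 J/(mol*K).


T1 = 429.15 K, T2 = 441.15 K
1/T1 - 1/T2 = 6.3385e-05
ln(t1/t2) = ln(11.1/3.8) = 1.0719
Ea = 8.314 * 1.0719 / 6.3385e-05 = 140603.5510 J/mol
Ea = 140.6 kJ/mol

140.6 kJ/mol


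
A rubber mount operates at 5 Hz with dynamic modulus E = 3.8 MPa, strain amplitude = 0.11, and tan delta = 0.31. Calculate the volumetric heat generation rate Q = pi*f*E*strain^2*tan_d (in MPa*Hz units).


Q = pi * f * E * strain^2 * tan_d
= pi * 5 * 3.8 * 0.11^2 * 0.31
= pi * 5 * 3.8 * 0.0121 * 0.31
= 0.2239

Q = 0.2239


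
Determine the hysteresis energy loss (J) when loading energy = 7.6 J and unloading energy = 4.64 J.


Hysteresis loss = loading - unloading
= 7.6 - 4.64
= 2.96 J

2.96 J


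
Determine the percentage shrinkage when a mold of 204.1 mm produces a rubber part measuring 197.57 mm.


Shrinkage = (mold - part) / mold * 100
= (204.1 - 197.57) / 204.1 * 100
= 6.53 / 204.1 * 100
= 3.2%

3.2%


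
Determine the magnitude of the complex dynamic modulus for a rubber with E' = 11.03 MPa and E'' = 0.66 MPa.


|E*| = sqrt(E'^2 + E''^2)
= sqrt(11.03^2 + 0.66^2)
= sqrt(121.6609 + 0.4356)
= 11.05 MPa

11.05 MPa


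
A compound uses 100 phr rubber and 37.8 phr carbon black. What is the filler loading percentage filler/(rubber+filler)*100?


Filler % = filler / (rubber + filler) * 100
= 37.8 / (100 + 37.8) * 100
= 37.8 / 137.8 * 100
= 27.43%

27.43%


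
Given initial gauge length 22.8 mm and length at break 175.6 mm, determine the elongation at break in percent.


Elongation = (Lf - L0) / L0 * 100
= (175.6 - 22.8) / 22.8 * 100
= 152.8 / 22.8 * 100
= 670.2%

670.2%


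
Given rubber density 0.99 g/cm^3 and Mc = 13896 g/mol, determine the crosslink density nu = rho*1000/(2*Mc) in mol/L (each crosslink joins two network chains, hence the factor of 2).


nu = rho * 1000 / (2 * Mc)
nu = 0.99 * 1000 / (2 * 13896)
nu = 990.0 / 27792
nu = 0.0356 mol/L

0.0356 mol/L


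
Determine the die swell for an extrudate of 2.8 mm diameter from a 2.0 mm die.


Die swell ratio = D_extrudate / D_die
= 2.8 / 2.0
= 1.4

Die swell = 1.4


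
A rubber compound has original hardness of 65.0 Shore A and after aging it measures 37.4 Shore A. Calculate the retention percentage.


Retention = aged / original * 100
= 37.4 / 65.0 * 100
= 57.5%

57.5%


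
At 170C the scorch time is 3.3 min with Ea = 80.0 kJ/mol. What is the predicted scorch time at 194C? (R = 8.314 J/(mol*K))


Convert temperatures: T1 = 170 + 273.15 = 443.15 K, T2 = 194 + 273.15 = 467.15 K
ts2_new = 3.3 * exp(80000 / 8.314 * (1/467.15 - 1/443.15))
1/T2 - 1/T1 = -1.1593e-04
ts2_new = 1.08 min

1.08 min


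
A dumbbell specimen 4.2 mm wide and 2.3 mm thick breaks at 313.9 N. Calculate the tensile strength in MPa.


Area = width * thickness = 4.2 * 2.3 = 9.66 mm^2
TS = force / area = 313.9 / 9.66 = 32.49 MPa

32.49 MPa


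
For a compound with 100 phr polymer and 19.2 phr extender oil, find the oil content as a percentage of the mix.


Oil % = oil / (100 + oil) * 100
= 19.2 / (100 + 19.2) * 100
= 19.2 / 119.2 * 100
= 16.11%

16.11%


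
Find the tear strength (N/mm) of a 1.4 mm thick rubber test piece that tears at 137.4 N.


Tear strength = force / thickness
= 137.4 / 1.4
= 98.14 N/mm

98.14 N/mm


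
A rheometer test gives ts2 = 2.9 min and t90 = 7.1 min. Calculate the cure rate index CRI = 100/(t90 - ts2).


CRI = 100 / (t90 - ts2)
= 100 / (7.1 - 2.9)
= 100 / 4.2
= 23.81 min^-1

23.81 min^-1


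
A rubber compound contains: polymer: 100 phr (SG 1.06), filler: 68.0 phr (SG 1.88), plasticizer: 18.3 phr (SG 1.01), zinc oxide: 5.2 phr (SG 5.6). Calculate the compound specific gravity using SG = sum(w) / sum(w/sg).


Sum of weights = 191.5
Volume contributions:
  polymer: 100/1.06 = 94.3396
  filler: 68.0/1.88 = 36.1702
  plasticizer: 18.3/1.01 = 18.1188
  zinc oxide: 5.2/5.6 = 0.9286
Sum of volumes = 149.5572
SG = 191.5 / 149.5572 = 1.28

SG = 1.28


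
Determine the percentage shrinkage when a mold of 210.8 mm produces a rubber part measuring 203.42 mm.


Shrinkage = (mold - part) / mold * 100
= (210.8 - 203.42) / 210.8 * 100
= 7.38 / 210.8 * 100
= 3.5%

3.5%


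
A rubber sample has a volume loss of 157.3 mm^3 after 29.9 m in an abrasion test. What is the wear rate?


Rate = volume_loss / distance
= 157.3 / 29.9
= 5.261 mm^3/m

5.261 mm^3/m


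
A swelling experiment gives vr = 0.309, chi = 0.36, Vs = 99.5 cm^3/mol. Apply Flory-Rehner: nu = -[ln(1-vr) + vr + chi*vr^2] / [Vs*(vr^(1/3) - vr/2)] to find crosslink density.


ln(1 - vr) = ln(1 - 0.309) = -0.3696
Numerator = -((-0.3696) + 0.309 + 0.36 * 0.309^2) = 0.0262
Denominator = 99.5 * (0.309^(1/3) - 0.309/2) = 51.8954
nu = 0.0262 / 51.8954 = 5.0568e-04 mol/cm^3

5.0568e-04 mol/cm^3


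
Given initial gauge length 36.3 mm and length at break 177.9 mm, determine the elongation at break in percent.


Elongation = (Lf - L0) / L0 * 100
= (177.9 - 36.3) / 36.3 * 100
= 141.6 / 36.3 * 100
= 390.1%

390.1%


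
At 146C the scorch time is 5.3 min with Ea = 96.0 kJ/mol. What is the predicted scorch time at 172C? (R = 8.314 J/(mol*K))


Convert temperatures: T1 = 146 + 273.15 = 419.15 K, T2 = 172 + 273.15 = 445.15 K
ts2_new = 5.3 * exp(96000 / 8.314 * (1/445.15 - 1/419.15))
1/T2 - 1/T1 = -1.3935e-04
ts2_new = 1.06 min

1.06 min


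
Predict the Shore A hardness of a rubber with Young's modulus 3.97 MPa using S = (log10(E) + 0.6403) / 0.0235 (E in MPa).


log10(E) = 0.0235*S - 0.6403  =>  S = (log10(E) + 0.6403) / 0.0235
log10(3.97) = 0.598791
S = (0.598791 + 0.6403) / 0.0235 = 1.239091 / 0.0235
S = 52.7

Shore A = 52.7


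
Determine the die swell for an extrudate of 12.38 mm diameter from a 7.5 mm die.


Die swell ratio = D_extrudate / D_die
= 12.38 / 7.5
= 1.651

Die swell = 1.651


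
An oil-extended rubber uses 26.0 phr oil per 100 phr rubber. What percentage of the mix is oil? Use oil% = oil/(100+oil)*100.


Oil % = oil / (100 + oil) * 100
= 26.0 / (100 + 26.0) * 100
= 26.0 / 126.0 * 100
= 20.63%

20.63%


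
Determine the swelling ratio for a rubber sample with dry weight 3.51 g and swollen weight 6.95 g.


Q = W_swollen / W_dry
Q = 6.95 / 3.51
Q = 1.98

Q = 1.98


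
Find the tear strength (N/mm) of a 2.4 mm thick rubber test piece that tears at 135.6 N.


Tear strength = force / thickness
= 135.6 / 2.4
= 56.5 N/mm

56.5 N/mm


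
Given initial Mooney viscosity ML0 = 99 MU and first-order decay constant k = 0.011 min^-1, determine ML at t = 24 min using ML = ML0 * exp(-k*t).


ML = ML0 * exp(-k * t)
ML = 99 * exp(-0.011 * 24)
ML = 99 * 0.7680
ML = 76.03 MU

76.03 MU


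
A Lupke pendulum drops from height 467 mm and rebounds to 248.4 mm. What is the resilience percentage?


Resilience = h_rebound / h_drop * 100
= 248.4 / 467 * 100
= 53.2%

53.2%


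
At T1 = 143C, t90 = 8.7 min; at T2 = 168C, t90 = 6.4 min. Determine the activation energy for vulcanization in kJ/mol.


T1 = 416.15 K, T2 = 441.15 K
1/T1 - 1/T2 = 1.3618e-04
ln(t1/t2) = ln(8.7/6.4) = 0.3070
Ea = 8.314 * 0.3070 / 1.3618e-04 = 18744.7643 J/mol
Ea = 18.74 kJ/mol

18.74 kJ/mol


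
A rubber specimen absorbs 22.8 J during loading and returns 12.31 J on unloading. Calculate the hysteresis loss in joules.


Hysteresis loss = loading - unloading
= 22.8 - 12.31
= 10.49 J

10.49 J


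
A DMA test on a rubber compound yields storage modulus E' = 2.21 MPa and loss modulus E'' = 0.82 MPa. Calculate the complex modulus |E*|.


|E*| = sqrt(E'^2 + E''^2)
= sqrt(2.21^2 + 0.82^2)
= sqrt(4.8841 + 0.6724)
= 2.357 MPa

2.357 MPa


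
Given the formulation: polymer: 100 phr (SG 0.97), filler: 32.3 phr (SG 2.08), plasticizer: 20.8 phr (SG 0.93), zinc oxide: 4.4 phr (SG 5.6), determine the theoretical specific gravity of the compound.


Sum of weights = 157.5
Volume contributions:
  polymer: 100/0.97 = 103.0928
  filler: 32.3/2.08 = 15.5288
  plasticizer: 20.8/0.93 = 22.3656
  zinc oxide: 4.4/5.6 = 0.7857
Sum of volumes = 141.7729
SG = 157.5 / 141.7729 = 1.111

SG = 1.111


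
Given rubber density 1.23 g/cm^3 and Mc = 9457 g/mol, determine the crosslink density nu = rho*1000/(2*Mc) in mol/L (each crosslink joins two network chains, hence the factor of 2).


nu = rho * 1000 / (2 * Mc)
nu = 1.23 * 1000 / (2 * 9457)
nu = 1230.0 / 18914
nu = 0.0650 mol/L

0.0650 mol/L


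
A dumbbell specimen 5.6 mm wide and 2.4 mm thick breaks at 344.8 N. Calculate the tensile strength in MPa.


Area = width * thickness = 5.6 * 2.4 = 13.44 mm^2
TS = force / area = 344.8 / 13.44 = 25.65 MPa

25.65 MPa


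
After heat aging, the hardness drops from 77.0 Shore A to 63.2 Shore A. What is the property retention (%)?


Retention = aged / original * 100
= 63.2 / 77.0 * 100
= 82.1%

82.1%


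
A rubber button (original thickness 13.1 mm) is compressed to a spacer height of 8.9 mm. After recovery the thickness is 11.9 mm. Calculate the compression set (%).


CS = (t0 - recovered) / (t0 - ts) * 100
= (13.1 - 11.9) / (13.1 - 8.9) * 100
= 1.2 / 4.2 * 100
= 28.6%

28.6%


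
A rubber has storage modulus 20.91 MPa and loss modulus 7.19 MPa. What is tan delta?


tan delta = E'' / E'
= 7.19 / 20.91
= 0.3439

tan delta = 0.3439


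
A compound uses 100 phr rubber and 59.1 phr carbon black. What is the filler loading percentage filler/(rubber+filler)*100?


Filler % = filler / (rubber + filler) * 100
= 59.1 / (100 + 59.1) * 100
= 59.1 / 159.1 * 100
= 37.15%

37.15%


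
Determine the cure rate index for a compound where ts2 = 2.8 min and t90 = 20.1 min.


CRI = 100 / (t90 - ts2)
= 100 / (20.1 - 2.8)
= 100 / 17.3
= 5.78 min^-1

5.78 min^-1


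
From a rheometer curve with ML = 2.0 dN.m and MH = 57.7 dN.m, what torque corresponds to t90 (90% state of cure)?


M90 = ML + 0.9 * (MH - ML)
M90 = 2.0 + 0.9 * (57.7 - 2.0)
M90 = 2.0 + 0.9 * 55.7
M90 = 52.13 dN.m

52.13 dN.m


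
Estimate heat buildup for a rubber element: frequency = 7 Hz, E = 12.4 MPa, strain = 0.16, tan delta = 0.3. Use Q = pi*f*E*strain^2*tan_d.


Q = pi * f * E * strain^2 * tan_d
= pi * 7 * 12.4 * 0.16^2 * 0.3
= pi * 7 * 12.4 * 0.0256 * 0.3
= 2.0943

Q = 2.0943


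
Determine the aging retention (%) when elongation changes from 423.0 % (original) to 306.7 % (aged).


Retention = aged / original * 100
= 306.7 / 423.0 * 100
= 72.5%

72.5%


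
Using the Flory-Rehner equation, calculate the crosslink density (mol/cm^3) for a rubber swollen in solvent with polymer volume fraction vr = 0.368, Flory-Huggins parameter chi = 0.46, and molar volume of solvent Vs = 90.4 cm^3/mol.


ln(1 - vr) = ln(1 - 0.368) = -0.4589
Numerator = -((-0.4589) + 0.368 + 0.46 * 0.368^2) = 0.0286
Denominator = 90.4 * (0.368^(1/3) - 0.368/2) = 48.1479
nu = 0.0286 / 48.1479 = 5.9340e-04 mol/cm^3

5.9340e-04 mol/cm^3


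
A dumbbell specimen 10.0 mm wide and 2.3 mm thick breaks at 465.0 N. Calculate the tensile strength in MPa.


Area = width * thickness = 10.0 * 2.3 = 23.0 mm^2
TS = force / area = 465.0 / 23.0 = 20.22 MPa

20.22 MPa


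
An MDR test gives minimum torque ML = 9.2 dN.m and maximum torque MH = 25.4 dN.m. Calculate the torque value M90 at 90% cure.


M90 = ML + 0.9 * (MH - ML)
M90 = 9.2 + 0.9 * (25.4 - 9.2)
M90 = 9.2 + 0.9 * 16.2
M90 = 23.78 dN.m

23.78 dN.m


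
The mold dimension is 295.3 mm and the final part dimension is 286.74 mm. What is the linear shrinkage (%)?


Shrinkage = (mold - part) / mold * 100
= (295.3 - 286.74) / 295.3 * 100
= 8.56 / 295.3 * 100
= 2.9%

2.9%


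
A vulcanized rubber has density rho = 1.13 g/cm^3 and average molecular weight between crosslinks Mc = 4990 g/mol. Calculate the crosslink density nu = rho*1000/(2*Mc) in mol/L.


nu = rho * 1000 / (2 * Mc)
nu = 1.13 * 1000 / (2 * 4990)
nu = 1130.0 / 9980
nu = 0.1132 mol/L

0.1132 mol/L


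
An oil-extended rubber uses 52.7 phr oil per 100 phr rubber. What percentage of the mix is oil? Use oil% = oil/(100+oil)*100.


Oil % = oil / (100 + oil) * 100
= 52.7 / (100 + 52.7) * 100
= 52.7 / 152.7 * 100
= 34.51%

34.51%


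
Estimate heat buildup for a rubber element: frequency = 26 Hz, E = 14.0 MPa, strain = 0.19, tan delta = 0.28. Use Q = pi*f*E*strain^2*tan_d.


Q = pi * f * E * strain^2 * tan_d
= pi * 26 * 14.0 * 0.19^2 * 0.28
= pi * 26 * 14.0 * 0.0361 * 0.28
= 11.5589

Q = 11.5589


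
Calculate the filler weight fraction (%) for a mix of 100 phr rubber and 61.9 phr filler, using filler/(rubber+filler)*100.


Filler % = filler / (rubber + filler) * 100
= 61.9 / (100 + 61.9) * 100
= 61.9 / 161.9 * 100
= 38.23%

38.23%


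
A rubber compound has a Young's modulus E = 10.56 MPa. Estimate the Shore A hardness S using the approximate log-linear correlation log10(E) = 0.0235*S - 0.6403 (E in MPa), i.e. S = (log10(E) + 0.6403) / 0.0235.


log10(E) = 0.0235*S - 0.6403  =>  S = (log10(E) + 0.6403) / 0.0235
log10(10.56) = 1.023664
S = (1.023664 + 0.6403) / 0.0235 = 1.663964 / 0.0235
S = 70.8

Shore A = 70.8


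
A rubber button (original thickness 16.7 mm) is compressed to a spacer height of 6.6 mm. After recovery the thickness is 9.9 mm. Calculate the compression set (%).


CS = (t0 - recovered) / (t0 - ts) * 100
= (16.7 - 9.9) / (16.7 - 6.6) * 100
= 6.8 / 10.1 * 100
= 67.3%

67.3%


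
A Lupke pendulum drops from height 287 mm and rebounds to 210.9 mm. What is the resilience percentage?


Resilience = h_rebound / h_drop * 100
= 210.9 / 287 * 100
= 73.5%

73.5%


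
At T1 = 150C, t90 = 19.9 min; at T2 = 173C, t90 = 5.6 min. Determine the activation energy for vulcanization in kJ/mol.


T1 = 423.15 K, T2 = 446.15 K
1/T1 - 1/T2 = 1.2183e-04
ln(t1/t2) = ln(19.9/5.6) = 1.2680
Ea = 8.314 * 1.2680 / 1.2183e-04 = 86528.7895 J/mol
Ea = 86.53 kJ/mol

86.53 kJ/mol


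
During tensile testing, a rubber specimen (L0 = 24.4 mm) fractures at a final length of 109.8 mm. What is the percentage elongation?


Elongation = (Lf - L0) / L0 * 100
= (109.8 - 24.4) / 24.4 * 100
= 85.4 / 24.4 * 100
= 350.0%

350.0%


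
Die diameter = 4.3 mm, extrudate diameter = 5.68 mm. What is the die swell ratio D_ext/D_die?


Die swell ratio = D_extrudate / D_die
= 5.68 / 4.3
= 1.321

Die swell = 1.321


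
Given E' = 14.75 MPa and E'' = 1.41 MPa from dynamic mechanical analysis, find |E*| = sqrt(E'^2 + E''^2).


|E*| = sqrt(E'^2 + E''^2)
= sqrt(14.75^2 + 1.41^2)
= sqrt(217.5625 + 1.9881)
= 14.817 MPa

14.817 MPa


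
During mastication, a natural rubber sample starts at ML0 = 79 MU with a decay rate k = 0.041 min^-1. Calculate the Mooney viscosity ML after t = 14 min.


ML = ML0 * exp(-k * t)
ML = 79 * exp(-0.041 * 14)
ML = 79 * 0.5633
ML = 44.5 MU

44.5 MU


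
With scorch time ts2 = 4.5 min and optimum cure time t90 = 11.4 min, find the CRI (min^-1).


CRI = 100 / (t90 - ts2)
= 100 / (11.4 - 4.5)
= 100 / 6.9
= 14.49 min^-1

14.49 min^-1


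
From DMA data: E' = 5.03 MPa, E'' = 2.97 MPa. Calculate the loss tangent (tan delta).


tan delta = E'' / E'
= 2.97 / 5.03
= 0.5905

tan delta = 0.5905


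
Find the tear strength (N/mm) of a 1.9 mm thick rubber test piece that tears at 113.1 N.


Tear strength = force / thickness
= 113.1 / 1.9
= 59.53 N/mm

59.53 N/mm


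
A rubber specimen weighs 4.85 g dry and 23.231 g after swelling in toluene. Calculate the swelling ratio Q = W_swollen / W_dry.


Q = W_swollen / W_dry
Q = 23.231 / 4.85
Q = 4.79

Q = 4.79


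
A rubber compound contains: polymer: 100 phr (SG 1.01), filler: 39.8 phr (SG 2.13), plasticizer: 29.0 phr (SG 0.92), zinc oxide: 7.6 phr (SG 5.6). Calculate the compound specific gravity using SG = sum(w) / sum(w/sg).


Sum of weights = 176.4
Volume contributions:
  polymer: 100/1.01 = 99.0099
  filler: 39.8/2.13 = 18.6854
  plasticizer: 29.0/0.92 = 31.5217
  zinc oxide: 7.6/5.6 = 1.3571
Sum of volumes = 150.5742
SG = 176.4 / 150.5742 = 1.172

SG = 1.172


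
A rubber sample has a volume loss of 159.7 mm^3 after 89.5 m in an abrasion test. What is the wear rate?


Rate = volume_loss / distance
= 159.7 / 89.5
= 1.784 mm^3/m

1.784 mm^3/m


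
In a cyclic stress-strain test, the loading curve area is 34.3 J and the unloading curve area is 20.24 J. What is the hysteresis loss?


Hysteresis loss = loading - unloading
= 34.3 - 20.24
= 14.06 J

14.06 J


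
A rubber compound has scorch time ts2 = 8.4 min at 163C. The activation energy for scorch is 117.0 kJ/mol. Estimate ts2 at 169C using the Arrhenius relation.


Convert temperatures: T1 = 163 + 273.15 = 436.15 K, T2 = 169 + 273.15 = 442.15 K
ts2_new = 8.4 * exp(117000 / 8.314 * (1/442.15 - 1/436.15))
1/T2 - 1/T1 = -3.1113e-05
ts2_new = 5.42 min

5.42 min


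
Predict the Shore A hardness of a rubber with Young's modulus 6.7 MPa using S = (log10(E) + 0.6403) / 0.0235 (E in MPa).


log10(E) = 0.0235*S - 0.6403  =>  S = (log10(E) + 0.6403) / 0.0235
log10(6.7) = 0.826075
S = (0.826075 + 0.6403) / 0.0235 = 1.466375 / 0.0235
S = 62.4

Shore A = 62.4


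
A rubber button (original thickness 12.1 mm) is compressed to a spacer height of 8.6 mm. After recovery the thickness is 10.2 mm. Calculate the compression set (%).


CS = (t0 - recovered) / (t0 - ts) * 100
= (12.1 - 10.2) / (12.1 - 8.6) * 100
= 1.9 / 3.5 * 100
= 54.3%

54.3%


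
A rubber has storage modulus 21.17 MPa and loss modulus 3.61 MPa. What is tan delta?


tan delta = E'' / E'
= 3.61 / 21.17
= 0.1705

tan delta = 0.1705


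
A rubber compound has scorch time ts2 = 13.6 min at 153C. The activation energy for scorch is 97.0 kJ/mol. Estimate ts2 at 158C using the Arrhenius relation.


Convert temperatures: T1 = 153 + 273.15 = 426.15 K, T2 = 158 + 273.15 = 431.15 K
ts2_new = 13.6 * exp(97000 / 8.314 * (1/431.15 - 1/426.15))
1/T2 - 1/T1 = -2.7213e-05
ts2_new = 9.9 min

9.9 min


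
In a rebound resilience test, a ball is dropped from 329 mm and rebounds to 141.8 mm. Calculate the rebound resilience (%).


Resilience = h_rebound / h_drop * 100
= 141.8 / 329 * 100
= 43.1%

43.1%


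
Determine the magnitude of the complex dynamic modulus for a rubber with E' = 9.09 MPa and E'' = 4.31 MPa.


|E*| = sqrt(E'^2 + E''^2)
= sqrt(9.09^2 + 4.31^2)
= sqrt(82.6281 + 18.5761)
= 10.06 MPa

10.06 MPa


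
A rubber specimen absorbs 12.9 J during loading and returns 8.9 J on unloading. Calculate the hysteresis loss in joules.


Hysteresis loss = loading - unloading
= 12.9 - 8.9
= 4.0 J

4.0 J


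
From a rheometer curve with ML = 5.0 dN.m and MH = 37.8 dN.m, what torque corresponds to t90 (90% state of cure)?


M90 = ML + 0.9 * (MH - ML)
M90 = 5.0 + 0.9 * (37.8 - 5.0)
M90 = 5.0 + 0.9 * 32.8
M90 = 34.52 dN.m

34.52 dN.m


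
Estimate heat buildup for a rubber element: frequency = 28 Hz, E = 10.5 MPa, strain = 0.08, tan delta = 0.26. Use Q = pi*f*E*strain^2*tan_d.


Q = pi * f * E * strain^2 * tan_d
= pi * 28 * 10.5 * 0.08^2 * 0.26
= pi * 28 * 10.5 * 0.0064 * 0.26
= 1.5369

Q = 1.5369


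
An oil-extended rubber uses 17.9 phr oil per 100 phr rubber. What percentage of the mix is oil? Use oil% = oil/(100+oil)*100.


Oil % = oil / (100 + oil) * 100
= 17.9 / (100 + 17.9) * 100
= 17.9 / 117.9 * 100
= 15.18%

15.18%


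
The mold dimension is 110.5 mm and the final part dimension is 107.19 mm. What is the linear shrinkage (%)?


Shrinkage = (mold - part) / mold * 100
= (110.5 - 107.19) / 110.5 * 100
= 3.31 / 110.5 * 100
= 3.0%

3.0%


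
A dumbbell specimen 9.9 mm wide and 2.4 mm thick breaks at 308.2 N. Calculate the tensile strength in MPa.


Area = width * thickness = 9.9 * 2.4 = 23.76 mm^2
TS = force / area = 308.2 / 23.76 = 12.97 MPa

12.97 MPa


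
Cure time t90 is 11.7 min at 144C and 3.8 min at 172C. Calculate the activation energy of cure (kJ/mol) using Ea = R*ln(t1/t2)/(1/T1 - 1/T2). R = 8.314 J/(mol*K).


T1 = 417.15 K, T2 = 445.15 K
1/T1 - 1/T2 = 1.5079e-04
ln(t1/t2) = ln(11.7/3.8) = 1.1246
Ea = 8.314 * 1.1246 / 1.5079e-04 = 62007.4644 J/mol
Ea = 62.01 kJ/mol

62.01 kJ/mol


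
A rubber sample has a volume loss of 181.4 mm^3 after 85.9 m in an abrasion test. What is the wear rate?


Rate = volume_loss / distance
= 181.4 / 85.9
= 2.112 mm^3/m

2.112 mm^3/m


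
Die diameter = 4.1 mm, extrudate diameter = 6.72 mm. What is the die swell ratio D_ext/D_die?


Die swell ratio = D_extrudate / D_die
= 6.72 / 4.1
= 1.639

Die swell = 1.639


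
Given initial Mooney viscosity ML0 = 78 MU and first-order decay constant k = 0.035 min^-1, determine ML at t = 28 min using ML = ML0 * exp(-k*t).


ML = ML0 * exp(-k * t)
ML = 78 * exp(-0.035 * 28)
ML = 78 * 0.3753
ML = 29.27 MU

29.27 MU


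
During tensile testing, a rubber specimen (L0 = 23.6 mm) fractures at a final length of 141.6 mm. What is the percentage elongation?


Elongation = (Lf - L0) / L0 * 100
= (141.6 - 23.6) / 23.6 * 100
= 118.0 / 23.6 * 100
= 500.0%

500.0%


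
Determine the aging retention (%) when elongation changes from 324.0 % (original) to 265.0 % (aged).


Retention = aged / original * 100
= 265.0 / 324.0 * 100
= 81.8%

81.8%


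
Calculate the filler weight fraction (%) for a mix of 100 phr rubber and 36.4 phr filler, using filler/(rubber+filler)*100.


Filler % = filler / (rubber + filler) * 100
= 36.4 / (100 + 36.4) * 100
= 36.4 / 136.4 * 100
= 26.69%

26.69%


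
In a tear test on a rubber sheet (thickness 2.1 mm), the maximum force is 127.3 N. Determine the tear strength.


Tear strength = force / thickness
= 127.3 / 2.1
= 60.62 N/mm

60.62 N/mm


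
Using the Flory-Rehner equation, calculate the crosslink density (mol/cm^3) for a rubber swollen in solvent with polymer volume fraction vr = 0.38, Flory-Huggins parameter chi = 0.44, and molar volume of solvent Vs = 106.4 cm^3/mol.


ln(1 - vr) = ln(1 - 0.38) = -0.4780
Numerator = -((-0.4780) + 0.38 + 0.44 * 0.38^2) = 0.0345
Denominator = 106.4 * (0.38^(1/3) - 0.38/2) = 56.8512
nu = 0.0345 / 56.8512 = 6.0684e-04 mol/cm^3

6.0684e-04 mol/cm^3


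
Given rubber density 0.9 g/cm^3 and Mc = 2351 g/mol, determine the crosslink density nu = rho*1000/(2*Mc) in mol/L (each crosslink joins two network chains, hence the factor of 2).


nu = rho * 1000 / (2 * Mc)
nu = 0.9 * 1000 / (2 * 2351)
nu = 900.0 / 4702
nu = 0.1914 mol/L

0.1914 mol/L


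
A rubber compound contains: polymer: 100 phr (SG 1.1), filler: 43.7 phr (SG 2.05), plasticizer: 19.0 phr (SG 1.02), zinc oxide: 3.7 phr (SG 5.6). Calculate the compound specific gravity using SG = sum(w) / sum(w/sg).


Sum of weights = 166.4
Volume contributions:
  polymer: 100/1.1 = 90.9091
  filler: 43.7/2.05 = 21.3171
  plasticizer: 19.0/1.02 = 18.6275
  zinc oxide: 3.7/5.6 = 0.6607
Sum of volumes = 131.5143
SG = 166.4 / 131.5143 = 1.265

SG = 1.265


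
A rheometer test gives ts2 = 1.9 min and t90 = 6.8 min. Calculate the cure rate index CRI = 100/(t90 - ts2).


CRI = 100 / (t90 - ts2)
= 100 / (6.8 - 1.9)
= 100 / 4.9
= 20.41 min^-1

20.41 min^-1
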